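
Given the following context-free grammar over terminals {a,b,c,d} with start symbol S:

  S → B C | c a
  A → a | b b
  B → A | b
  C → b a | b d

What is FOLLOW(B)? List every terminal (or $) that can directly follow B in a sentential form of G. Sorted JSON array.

Compute FIRST by fixpoint:
iter 1:
  A via A→a: +{a}
  A via A→b b: +{b}
  B via B→A: +{a,b}
  C via C→b a: +{b}
  S via S→B C: +{a,b}
  S via S→c a: +{c}
  FIRST(S)={a,b,c}  FIRST(A)={a,b}  FIRST(B)={a,b}  FIRST(C)={b}
iter 2: (no change)
  FIRST(S)={a,b,c}  FIRST(A)={a,b}  FIRST(B)={a,b}  FIRST(C)={b}

Compute FOLLOW by fixpoint:
FOLLOW(S) := {$}
[1]
  S→B C: FOLLOW(B) ⊇ FIRST(C) = {b}; new: +{b}
  S→B C: FOLLOW(C) ⊇ FOLLOW(S) ⊇ {$}; new: +{$}
  S: {$}  A: {}  B: {b}  C: {$}
[2]
  B→A: FOLLOW(A) ⊇ FOLLOW(B) ⊇ {b}; new: +{b}
  S: {$}  A: {b}  B: {b}  C: {$}
[3] (stable)
  S: {$}  A: {b}  B: {b}  C: {$}

FOLLOW(B) = ["b"]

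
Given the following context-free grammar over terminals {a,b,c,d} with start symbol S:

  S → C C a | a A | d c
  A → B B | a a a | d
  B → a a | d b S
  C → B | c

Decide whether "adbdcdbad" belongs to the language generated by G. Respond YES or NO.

Convert to CNF:
  S -> C X7 | T0 A | T1 T3
  A -> B B | T0 X4 | d
  B -> T0 T0 | T1 X5
  C -> T0 T0 | T1 X6 | c
  T0 -> a
  T1 -> d
  T2 -> b
  T3 -> c
  X4 -> T0 T0
  X5 -> T2 S
  X6 -> T2 S
  X7 -> C T0

Fill CYK table bottom-up:
  cell(0,0) a: {T0}  orig:{}
  cell(1,1) d: {A,T1}  orig:{A}
  cell(2,2) b: {T2}  orig:{}
  cell(3,3) d: {A,T1}  orig:{A}
  cell(4,4) c: {C,T3}  orig:{C}
  cell(5,5) d: {A,T1}  orig:{A}
  cell(6,6) b: {T2}  orig:{}
  cell(7,7) a: {T0}  orig:{}
  cell(8,8) d: {A,T1}  orig:{A}
  cell(0,1) ad: {S}
  cell(1,2) db: ∅
  cell(2,3) bd: ∅
  cell(3,4) dc: {S}
  cell(4,5) cd: ∅
  cell(5,6) db: ∅
  cell(6,7) ba: ∅
  cell(7,8) ad: {S}
  cell(0,2) adb: ∅
  cell(1,3) dbd: ∅
  cell(2,4) bdc: {X5,X6}  orig:{}
  cell(3,5) dcd: ∅
  cell(4,6) cdb: ∅
  cell(5,7) dba: ∅
  cell(6,8) bad: {X5,X6}  orig:{}
  cell(0,3) adbd: ∅
  cell(1,4) dbdc: {B,C}
  cell(2,5) bdcd: ∅
  cell(3,6) dcdb: ∅
  cell(4,7) cdba: ∅
  cell(5,8) dbad: {B,C}
  cell(0,4) adbdc: ∅
  cell(1,5) dbdcd: ∅
  cell(2,6) bdcdb: ∅
  cell(3,7) dcdba: ∅
  cell(4,8) cdbad: ∅
  cell(0,5) adbdcd: ∅
  cell(1,6) dbdcdb: ∅
  cell(2,7) bdcdba: ∅
  cell(3,8) dcdbad: ∅
  cell(0,6) adbdcdb: ∅
  cell(1,7) dbdcdba: ∅
  cell(2,8) bdcdbad: ∅
  cell(0,7) adbdcdba: ∅
  cell(1,8) dbdcdbad: {A}
  cell(0,8) adbdcdbad: {S}

S ∈ T[0,8] ⇒ YES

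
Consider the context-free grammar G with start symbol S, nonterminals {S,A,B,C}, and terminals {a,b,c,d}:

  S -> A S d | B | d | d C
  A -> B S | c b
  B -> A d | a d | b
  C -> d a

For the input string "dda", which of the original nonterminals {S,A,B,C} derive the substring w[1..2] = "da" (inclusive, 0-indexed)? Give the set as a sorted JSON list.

Convert to CNF:
  S -> A T2 | A X4 | T2 C | T3 T2 | b | d
  A -> B S | T0 T1
  B -> A T2 | T3 T2 | b
  C -> T2 T3
  T0 -> c
  T1 -> b
  T2 -> d
  T3 -> a
  X4 -> S T2

Fill CYK table bottom-up — only the sub-triangle for w[1..2]:
  T[1,1] 'd' = {S,T2}  orig:{S}
  T[2,2] 'a' = {T3}  orig:{}
  T[1,2] 'da' = {C}

Original NTs in T[1,2] deriving "da": ["C"]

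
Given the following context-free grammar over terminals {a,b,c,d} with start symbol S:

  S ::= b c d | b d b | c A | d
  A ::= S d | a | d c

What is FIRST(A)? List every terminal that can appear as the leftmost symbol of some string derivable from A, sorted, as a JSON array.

FIRST iteration:
round 1:
  A via A→a: +{a}
  A via A→d c: +{d}
  S via S→b c d: +{b}
  S via S→c A: +{c}
  S via S→d: +{d}
  S: {b,c,d}  A: {a,d}
round 2:
  A via A→S d: +{b,c}
  S: {b,c,d}  A: {a,b,c,d}
round 3: done
  S: {b,c,d}  A: {a,b,c,d}

FIRST(A) = ["a", "b", "c", "d"]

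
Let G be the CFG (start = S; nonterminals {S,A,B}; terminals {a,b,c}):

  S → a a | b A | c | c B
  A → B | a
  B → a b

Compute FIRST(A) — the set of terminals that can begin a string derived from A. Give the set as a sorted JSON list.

FIRST sets, iterate to fixpoint:
round 1:
  A via A→a: +{a}
  B via B→a b: +{a}
  S via S→a a: +{a}
  S via S→b A: +{b}
  S via S→c: +{c}
  FIRST[S]={a,b,c}  FIRST[A]={a}  FIRST[B]={a}
round 2: (stable)
  FIRST[S]={a,b,c}  FIRST[A]={a}  FIRST[B]={a}

FIRST(A) = ["a"]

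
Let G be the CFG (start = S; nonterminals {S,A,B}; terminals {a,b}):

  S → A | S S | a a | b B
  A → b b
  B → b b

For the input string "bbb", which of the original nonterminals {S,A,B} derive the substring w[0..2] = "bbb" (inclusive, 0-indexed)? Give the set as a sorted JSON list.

CNF form of G:
  S -> S S | T0 B | T0 T0 | T1 T1
  A -> T0 T0
  B -> T0 T0
  T0 -> b
  T1 -> a

Fill CYK table bottom-up, restricted to cells inside w[0..2]:
  T[0,0] 'b' = {T0}  orig:{}
  T[1,1] 'b' = {T0}  orig:{}
  T[2,2] 'b' = {T0}  orig:{}
  T[0,1] 'bb' = {A,B,S}
  T[1,2] 'bb' = {A,B,S}
  T[0,2] 'bbb' = {S}

Original NTs in T[0,2] deriving "bbb": ["S"]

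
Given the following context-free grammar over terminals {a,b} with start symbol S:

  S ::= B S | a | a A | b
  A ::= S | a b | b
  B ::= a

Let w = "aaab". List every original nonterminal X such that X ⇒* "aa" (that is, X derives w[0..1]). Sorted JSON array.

Convert to CNF:
  S -> B S | T0 A | a | b
  A -> B S | T0 A | T0 T1 | a | b
  B -> a
  T0 -> a
  T1 -> b

CYK fill, restricted to cells inside w[0..1]:
  [0..0]={A,B,S,T0}  "a"  orig:{A,B,S}
  [1..1]={A,B,S,T0}  "a"  orig:{A,B,S}
  [0..1]={A,S}  "aa"

Original NTs in T[0,1] deriving "aa": ["A", "S"]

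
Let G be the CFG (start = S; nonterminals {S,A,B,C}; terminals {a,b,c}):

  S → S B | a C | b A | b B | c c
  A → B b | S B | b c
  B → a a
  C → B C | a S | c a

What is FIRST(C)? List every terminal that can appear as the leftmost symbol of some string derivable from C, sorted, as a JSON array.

FIRST iteration:
pass 1:
  A via A→b c: +{b}
  B via B→a a: +{a}
  C via C→B C: +{a}
  C via C→c a: +{c}
  S via S→a C: +{a}
  S via S→b A: +{b}
  S via S→c c: +{c}
  FIRST(S)={a,b,c}  FIRST(A)={b}  FIRST(B)={a}  FIRST(C)={a,c}
pass 2:
  A via A→B b: +{a}
  A via A→S B: +{c}
  FIRST(S)={a,b,c}  FIRST(A)={a,b,c}  FIRST(B)={a}  FIRST(C)={a,c}
pass 3: — fixpoint
  FIRST(S)={a,b,c}  FIRST(A)={a,b,c}  FIRST(B)={a}  FIRST(C)={a,c}

FIRST(C) = ["a", "c"]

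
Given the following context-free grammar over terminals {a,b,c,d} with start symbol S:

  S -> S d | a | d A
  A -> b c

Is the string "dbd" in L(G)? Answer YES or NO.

CNF form of G:
  S -> S T2 | T2 A | a
  A -> T0 T1
  T0 -> b
  T1 -> c
  T2 -> d

Fill CYK table bottom-up:
  T[0,0] 'd' = {T2}  orig:{}
  T[1,1] 'b' = {T0}  orig:{}
  T[2,2] 'd' = {T2}  orig:{}
  T[0,1] 'db' = ∅
  T[1,2] 'bd' = ∅
  T[0,2] 'dbd' = ∅

S ∉ T[0,2] ⇒ NO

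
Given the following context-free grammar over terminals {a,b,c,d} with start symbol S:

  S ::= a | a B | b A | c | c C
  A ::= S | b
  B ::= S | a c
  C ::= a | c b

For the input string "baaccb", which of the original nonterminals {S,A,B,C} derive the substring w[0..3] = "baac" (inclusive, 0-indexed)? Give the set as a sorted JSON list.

Convert to CNF:
  S -> T0 B | T1 A | T2 C | a | c
  A -> T0 B | T1 A | T2 C | a | b | c
  B -> T0 B | T0 T2 | T1 A | T2 C | a | c
  C -> T2 T1 | a
  T0 -> a
  T1 -> b
  T2 -> c

Fill CYK table bottom-up — only the sub-triangle for w[0..3]:
  T[0,0] 'b' = {A,T1}  orig:{A}
  T[1,1] 'a' = {A,B,C,S,T0}  orig:{A,B,C,S}
  T[2,2] 'a' = {A,B,C,S,T0}  orig:{A,B,C,S}
  T[3,3] 'c' = {A,B,S,T2}  orig:{A,B,S}
  T[0,1] 'ba' = {A,B,S}
  T[1,2] 'aa' = {A,B,S}
  T[2,3] 'ac' = {A,B,S}
  T[0,2] 'baa' = {A,B,S}
  T[1,3] 'aac' = {A,B,S}
  T[0,3] 'baac' = {A,B,S}

Original NTs in T[0,3] deriving "baac": ["A", "B", "S"]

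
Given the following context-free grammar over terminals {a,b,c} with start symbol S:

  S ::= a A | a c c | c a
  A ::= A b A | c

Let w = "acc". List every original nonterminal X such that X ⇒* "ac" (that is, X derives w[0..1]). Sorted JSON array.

Convert to CNF:
  S -> T1 A | T1 X4 | T2 T1
  A -> A X3 | c
  T0 -> b
  T1 -> a
  T2 -> c
  X3 -> T0 A
  X4 -> T2 T2

Fill CYK table bottom-up, restricted to cells inside w[0..1]:
  [0..0]={T1}  "a"  orig:{}
  [1..1]={A,T2}  "c"  orig:{A}
  [0..1]={S}  "ac"

Original NTs in T[0,1] deriving "ac": ["S"]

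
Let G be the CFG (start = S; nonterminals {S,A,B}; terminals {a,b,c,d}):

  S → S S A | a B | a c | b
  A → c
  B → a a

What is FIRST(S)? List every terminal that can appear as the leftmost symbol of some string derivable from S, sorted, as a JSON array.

FIRST iteration:
pass 1:
  A via A→c: +{c}
  B via B→a a: +{a}
  S via S→a B: +{a}
  S via S→b: +{b}
  S: {a,b}  A: {c}  B: {a}
pass 2: (stable)
  S: {a,b}  A: {c}  B: {a}

FIRST(S) = ["a", "b"]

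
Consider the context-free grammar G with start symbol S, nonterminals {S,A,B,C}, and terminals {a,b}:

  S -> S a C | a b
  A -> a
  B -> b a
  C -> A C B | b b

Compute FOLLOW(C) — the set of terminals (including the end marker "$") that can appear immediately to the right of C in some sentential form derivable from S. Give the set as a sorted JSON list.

FIRST sets, iterate to fixpoint:
iter 1:
  A via A→a: +{a}
  B via B→b a: +{b}
  C via C→A C B: +{a}
  C via C→b b: +{b}
  S via S→a b: +{a}
  FIRST(S)={a}  FIRST(A)={a}  FIRST(B)={b}  FIRST(C)={a,b}
iter 2: (stable)
  FIRST(S)={a}  FIRST(A)={a}  FIRST(B)={b}  FIRST(C)={a,b}

FOLLOW sets:
initialize: $ ∈ FOLLOW(S)
[1]
  C→A C B: FOLLOW(A) ⊇ FIRST(C) = {a,b}; new: +{a,b}
  C→A C B: FOLLOW(C) ⊇ FIRST(B) = {b}; new: +{b}
  C→A C B: FOLLOW(B) ⊇ FOLLOW(C) ⊇ {b}; new: +{b}
  S→S a C: FOLLOW(S) ⊇ FIRST(a) = {a}; new: +{a}
  S→S a C: FOLLOW(C) ⊇ FOLLOW(S) ⊇ {$,a}; new: +{$,a}
  FOLLOW[S]={$,a}  FOLLOW[A]={a,b}  FOLLOW[B]={b}  FOLLOW[C]={$,a,b}
[2]
  C→A C B: FOLLOW(B) ⊇ FOLLOW(C) ⊇ {$,a,b}; new: +{$,a}
  FOLLOW[S]={$,a}  FOLLOW[A]={a,b}  FOLLOW[B]={$,a,b}  FOLLOW[C]={$,a,b}
[3] (stable)
  FOLLOW[S]={$,a}  FOLLOW[A]={a,b}  FOLLOW[B]={$,a,b}  FOLLOW[C]={$,a,b}

FOLLOW(C) = ["$", "a", "b"]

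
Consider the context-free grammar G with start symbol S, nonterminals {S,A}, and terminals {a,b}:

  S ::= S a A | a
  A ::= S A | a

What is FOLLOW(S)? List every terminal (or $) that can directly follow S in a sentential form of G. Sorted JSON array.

FIRST sets, iterate to fixpoint:
[1]
  A via A→a: +{a}
  S via S→a: +{a}
  S: {a}  A: {a}
[2] (no change)
  S: {a}  A: {a}

FOLLOW iteration:
seed FOLLOW(S) with $
iter 1:
  A→S A: FOLLOW(S) ⊇ FIRST(A) = {a}; new: +{a}
  S→S a A: FOLLOW(A) ⊇ FOLLOW(S) ⊇ {$,a}; new: +{$,a}
  S: {$,a}  A: {$,a}
iter 2: — fixpoint
  S: {$,a}  A: {$,a}

FOLLOW(S) = ["$", "a"]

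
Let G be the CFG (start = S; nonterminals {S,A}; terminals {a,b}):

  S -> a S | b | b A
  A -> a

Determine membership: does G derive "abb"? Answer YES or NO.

CNF form of G:
  S -> T0 S | T1 A | b
  A -> a
  T0 -> a
  T1 -> b

Fill CYK table bottom-up:
  T[0,0] 'a' = {A,T0}  orig:{A}
  T[1,1] 'b' = {S,T1}  orig:{S}
  T[2,2] 'b' = {S,T1}  orig:{S}
  T[0,1] 'ab' = {S}
  T[1,2] 'bb' = ∅
  T[0,2] 'abb' = ∅

S ∉ T[0,2] ⇒ NO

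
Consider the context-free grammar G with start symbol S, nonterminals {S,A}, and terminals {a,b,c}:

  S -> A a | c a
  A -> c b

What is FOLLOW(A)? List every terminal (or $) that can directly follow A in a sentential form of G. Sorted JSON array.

FIRST sets, iterate to fixpoint:
pass 1:
  A via A→c b: +{c}
  S via S→A a: +{c}
  FIRST(S)={c}  FIRST(A)={c}
pass 2: (no change)
  FIRST(S)={c}  FIRST(A)={c}

Compute FOLLOW by fixpoint:
initialize: $ ∈ FOLLOW(S)
[1]
  S→A a: FOLLOW(A) ⊇ FIRST(a) = {a}; new: +{a}
  FOLLOW[S]={$}  FOLLOW[A]={a}
[2] (no change)
  FOLLOW[S]={$}  FOLLOW[A]={a}

FOLLOW(A) = ["a"]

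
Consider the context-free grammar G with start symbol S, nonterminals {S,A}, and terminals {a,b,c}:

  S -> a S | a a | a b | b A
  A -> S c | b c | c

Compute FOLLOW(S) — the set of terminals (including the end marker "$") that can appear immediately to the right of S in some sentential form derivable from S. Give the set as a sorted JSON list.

FIRST sets, iterate to fixpoint:
[1]
  A via A→b c: +{b}
  A via A→c: +{c}
  S via S→a S: +{a}
  S via S→b A: +{b}
  FIRST(S)={a,b}  FIRST(A)={b,c}
[2]
  A via A→S c: +{a}
  FIRST(S)={a,b}  FIRST(A)={a,b,c}
[3] (no change)
  FIRST(S)={a,b}  FIRST(A)={a,b,c}

Compute FOLLOW by fixpoint:
seed FOLLOW(S) with $
round 1:
  A→S c: FOLLOW(S) ⊇ FIRST(c) = {c}; new: +{c}
  S→b A: FOLLOW(A) ⊇ FOLLOW(S) ⊇ {$,c}; new: +{$,c}
  FOLLOW[S]={$,c}  FOLLOW[A]={$,c}
round 2: done
  FOLLOW[S]={$,c}  FOLLOW[A]={$,c}

FOLLOW(S) = ["$", "c"]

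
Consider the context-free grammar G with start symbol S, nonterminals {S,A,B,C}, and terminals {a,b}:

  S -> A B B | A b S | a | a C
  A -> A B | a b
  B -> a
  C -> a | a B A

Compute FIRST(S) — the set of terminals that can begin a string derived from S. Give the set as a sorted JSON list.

Compute FIRST by fixpoint:
iter 1:
  A via A→a b: +{a}
  B via B→a: +{a}
  C via C→a: +{a}
  S via S→A B B: +{a}
  FIRST(S)={a}  FIRST(A)={a}  FIRST(B)={a}  FIRST(C)={a}
iter 2: done
  FIRST(S)={a}  FIRST(A)={a}  FIRST(B)={a}  FIRST(C)={a}

FIRST(S) = ["a"]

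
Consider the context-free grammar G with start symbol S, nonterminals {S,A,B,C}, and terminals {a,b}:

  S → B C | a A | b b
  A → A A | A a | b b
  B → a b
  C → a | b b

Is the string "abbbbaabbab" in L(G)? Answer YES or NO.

CNF form of G:
  S -> B C | T0 A | T1 T1
  A -> A A | A T0 | T1 T1
  B -> T0 T1
  C -> T1 T1 | a
  T0 -> a
  T1 -> b

CYK table (by increasing span):
  [0..0]={C,T0}  "a"  orig:{C}
  [1..1]={T1}  "b"  orig:{}
  [2..2]={T1}  "b"  orig:{}
  [3..3]={T1}  "b"  orig:{}
  [4..4]={T1}  "b"  orig:{}
  [5..5]={C,T0}  "a"  orig:{C}
  [6..6]={C,T0}  "a"  orig:{C}
  [7..7]={T1}  "b"  orig:{}
  [8..8]={T1}  "b"  orig:{}
  [9..9]={C,T0}  "a"  orig:{C}
  [10..10]={T1}  "b"  orig:{}
  [0..1]={B}  "ab"
  [1..2]={A,C,S}  "bb"
  [2..3]={A,C,S}  "bb"
  [3..4]={A,C,S}  "bb"
  [4..5]=∅  "ba"
  [5..6]=∅  "aa"
  [6..7]={B}  "ab"
  [7..8]={A,C,S}  "bb"
  [8..9]=∅  "ba"
  [9..10]={B}  "ab"
  [0..2]={S}  "abb"
  [1..3]=∅  "bbb"
  [2..4]=∅  "bbb"
  [3..5]={A}  "bba"
  [4..6]=∅  "baa"
  [5..7]=∅  "aab"
  [6..8]={S}  "abb"
  [7..9]={A}  "bba"
  [8..10]=∅  "bab"
  [0..3]={S}  "abbb"
  [1..4]={A}  "bbbb"
  [2..5]=∅  "bbba"
  [3..6]={A}  "bbaa"
  [4..7]=∅  "baab"
  [5..8]=∅  "aabb"
  [6..9]={S}  "abba"
  [7..10]=∅  "bbab"
  [0..4]={S}  "abbbb"
  [1..5]={A}  "bbbba"
  [2..6]=∅  "bbbaa"
  [3..7]=∅  "bbaab"
  [4..8]=∅  "baabb"
  [5..9]=∅  "aabba"
  [6..10]=∅  "abbab"
  [0..5]={S}  "abbbba"
  [1..6]={A}  "bbbbaa"
  [2..7]=∅  "bbbaab"
  [3..8]={A}  "bbaabb"
  [4..9]=∅  "baabba"
  [5..10]=∅  "aabbab"
  [0..6]={S}  "abbbbaa"
  [1..7]=∅  "bbbbaab"
  [2..8]=∅  "bbbaabb"
  [3..9]={A}  "bbaabba"
  [4..10]=∅  "baabbab"
  [0..7]=∅  "abbbbaab"
  [1..8]={A}  "bbbbaabb"
  [2..9]=∅  "bbbaabba"
  [3..10]=∅  "bbaabbab"
  [0..8]={S}  "abbbbaabb"
  [1..9]={A}  "bbbbaabba"
  [2..10]=∅  "bbbaabbab"
  [0..9]={S}  "abbbbaabba"
  [1..10]=∅  "bbbbaabbab"
  [0..10]=∅  "abbbbaabbab"

S ∉ T[0,10] ⇒ NO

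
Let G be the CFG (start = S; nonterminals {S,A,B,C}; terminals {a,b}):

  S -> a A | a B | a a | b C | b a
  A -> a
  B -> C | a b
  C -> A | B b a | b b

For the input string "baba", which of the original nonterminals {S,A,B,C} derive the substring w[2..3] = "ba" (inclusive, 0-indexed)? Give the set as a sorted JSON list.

Convert to CNF:
  S -> T0 C | T0 T1 | T1 A | T1 B | T1 T1
  A -> a
  B -> B X2 | T0 T0 | T1 T0 | a
  C -> B X3 | T0 T0 | a
  T0 -> b
  T1 -> a
  X2 -> T0 T1
  X3 -> T0 T1

CYK fill, restricted to cells inside w[2..3]:
  cell(2,2) b: {T0}  orig:{}
  cell(3,3) a: {A,B,C,T1}  orig:{A,B,C}
  cell(2,3) ba: {S,X2,X3}  orig:{S}

Original NTs in T[2,3] deriving "ba": ["S"]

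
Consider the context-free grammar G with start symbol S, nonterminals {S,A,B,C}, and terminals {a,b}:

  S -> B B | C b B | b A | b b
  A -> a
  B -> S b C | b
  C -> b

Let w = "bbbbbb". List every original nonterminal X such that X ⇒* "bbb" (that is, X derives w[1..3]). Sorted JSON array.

Convert to CNF:
  S -> B B | C X2 | T0 A | T0 T0
  A -> a
  B -> S X1 | b
  C -> b
  T0 -> b
  X1 -> T0 C
  X2 -> T0 B

Fill CYK table bottom-up, restricted to cells inside w[1..3]:
  T[1,1] 'b' = {B,C,T0}  orig:{B,C}
  T[2,2] 'b' = {B,C,T0}  orig:{B,C}
  T[3,3] 'b' = {B,C,T0}  orig:{B,C}
  T[1,2] 'bb' = {S,X1,X2}  orig:{S}
  T[2,3] 'bb' = {S,X1,X2}  orig:{S}
  T[1,3] 'bbb' = {S}

Original NTs in T[1,3] deriving "bbb": ["S"]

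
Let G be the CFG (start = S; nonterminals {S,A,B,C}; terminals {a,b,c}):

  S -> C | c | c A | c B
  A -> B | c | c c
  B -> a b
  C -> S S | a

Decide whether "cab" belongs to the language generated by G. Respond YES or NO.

CNF form of G:
  S -> S S | T2 A | T2 B | a | c
  A -> T0 T1 | T2 T2 | c
  B -> T0 T1
  C -> S S | a
  T0 -> a
  T1 -> b
  T2 -> c

CYK table (by increasing span):
  [0..0]={A,S,T2}  "c"  orig:{A,S}
  [1..1]={C,S,T0}  "a"  orig:{C,S}
  [2..2]={T1}  "b"  orig:{}
  [0..1]={C,S}  "ca"
  [1..2]={A,B}  "ab"
  [0..2]={S}  "cab"

S ∈ T[0,2] ⇒ YES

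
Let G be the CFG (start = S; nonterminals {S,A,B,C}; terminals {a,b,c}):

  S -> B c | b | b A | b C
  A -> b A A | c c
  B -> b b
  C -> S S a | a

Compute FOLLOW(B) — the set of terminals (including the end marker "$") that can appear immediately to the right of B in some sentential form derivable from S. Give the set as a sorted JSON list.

FIRST iteration:
iter 1:
  A via A→b A A: +{b}
  A via A→c c: +{c}
  B via B→b b: +{b}
  C via C→a: +{a}
  S via S→B c: +{b}
  FIRST(S)={b}  FIRST(A)={b,c}  FIRST(B)={b}  FIRST(C)={a}
iter 2:
  C via C→S S a: +{b}
  FIRST(S)={b}  FIRST(A)={b,c}  FIRST(B)={b}  FIRST(C)={a,b}
iter 3: — fixpoint
  FIRST(S)={b}  FIRST(A)={b,c}  FIRST(B)={b}  FIRST(C)={a,b}

Compute FOLLOW by fixpoint:
FOLLOW(S) := {$}
[1]
  A→b A A: FOLLOW(A) ⊇ FIRST(A) = {b,c}; new: +{b,c}
  C→S S a: FOLLOW(S) ⊇ FIRST(S) = {b}; new: +{b}
  C→S S a: FOLLOW(S) ⊇ FIRST(a) = {a}; new: +{a}
  S→B c: FOLLOW(B) ⊇ FIRST(c) = {c}; new: +{c}
  S→b A: FOLLOW(A) ⊇ FOLLOW(S) ⊇ {$,a,b}; new: +{$,a}
  S→b C: FOLLOW(C) ⊇ FOLLOW(S) ⊇ {$,a,b}; new: +{$,a,b}
  FOLLOW(S)={$,a,b}  FOLLOW(A)={$,a,b,c}  FOLLOW(B)={c}  FOLLOW(C)={$,a,b}
[2] — fixpoint
  FOLLOW(S)={$,a,b}  FOLLOW(A)={$,a,b,c}  FOLLOW(B)={c}  FOLLOW(C)={$,a,b}

FOLLOW(B) = ["c"]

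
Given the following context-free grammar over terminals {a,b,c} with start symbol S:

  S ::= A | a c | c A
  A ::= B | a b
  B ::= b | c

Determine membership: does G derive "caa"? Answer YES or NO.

Convert to CNF:
  S -> T0 T1 | T0 T2 | T2 A | b | c
  A -> T0 T1 | b | c
  B -> b | c
  T0 -> a
  T1 -> b
  T2 -> c

Fill CYK table bottom-up:
  cell(0,0) c: {A,B,S,T2}  orig:{A,B,S}
  cell(1,1) a: {T0}  orig:{}
  cell(2,2) a: {T0}  orig:{}
  cell(0,1) ca: ∅
  cell(1,2) aa: ∅
  cell(0,2) caa: ∅

S ∉ T[0,2] ⇒ NO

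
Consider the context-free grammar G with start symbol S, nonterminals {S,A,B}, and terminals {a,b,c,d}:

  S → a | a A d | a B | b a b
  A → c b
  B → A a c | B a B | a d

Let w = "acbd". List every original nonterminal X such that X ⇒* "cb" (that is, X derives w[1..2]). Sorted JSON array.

CNF form of G:
  S -> T1 X7 | T2 B | T2 X6 | a
  A -> T0 T1
  B -> A X4 | B X5 | T2 T3
  T0 -> c
  T1 -> b
  T2 -> a
  T3 -> d
  X4 -> T2 T0
  X5 -> T2 B
  X6 -> A T3
  X7 -> T2 T1

CYK fill, restricted to cells inside w[1..2]:
  T[1,1] 'c' = {T0}  orig:{}
  T[2,2] 'b' = {T1}  orig:{}
  T[1,2] 'cb' = {A}

Original NTs in T[1,2] deriving "cb": ["A"]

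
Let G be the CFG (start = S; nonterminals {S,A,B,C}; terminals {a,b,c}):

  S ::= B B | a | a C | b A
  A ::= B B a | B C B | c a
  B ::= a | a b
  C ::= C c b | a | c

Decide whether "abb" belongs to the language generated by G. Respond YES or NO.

CNF form of G:
  S -> B B | T0 C | T2 A | a
  A -> B X3 | B X4 | T1 T0
  B -> T0 T2 | a
  C -> C X5 | a | c
  T0 -> a
  T1 -> c
  T2 -> b
  X3 -> B T0
  X4 -> C B
  X5 -> T1 T2

Fill CYK table bottom-up:
  [0..0]={B,C,S,T0}  "a"  orig:{B,C,S}
  [1..1]={T2}  "b"  orig:{}
  [2..2]={T2}  "b"  orig:{}
  [0..1]={B}  "ab"
  [1..2]=∅  "bb"
  [0..2]=∅  "abb"

S ∉ T[0,2] ⇒ NO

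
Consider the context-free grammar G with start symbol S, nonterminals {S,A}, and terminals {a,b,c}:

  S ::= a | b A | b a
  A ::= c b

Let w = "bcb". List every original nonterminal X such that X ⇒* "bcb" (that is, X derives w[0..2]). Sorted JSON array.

CNF form of G:
  S -> T1 A | T1 T2 | a
  A -> T0 T1
  T0 -> c
  T1 -> b
  T2 -> a

CYK table (by increasing span), restricted to cells inside w[0..2]:
  cell(0,0) b: {T1}  orig:{}
  cell(1,1) c: {T0}  orig:{}
  cell(2,2) b: {T1}  orig:{}
  cell(0,1) bc: ∅
  cell(1,2) cb: {A}
  cell(0,2) bcb: {S}

Original NTs in T[0,2] deriving "bcb": ["S"]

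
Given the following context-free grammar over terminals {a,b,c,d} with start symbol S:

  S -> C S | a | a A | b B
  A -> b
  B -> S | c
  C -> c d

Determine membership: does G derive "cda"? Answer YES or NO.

Convert to CNF:
  S -> C S | T0 A | T1 B | a
  A -> b
  B -> C S | T0 A | T1 B | a | c
  C -> T2 T3
  T0 -> a
  T1 -> b
  T2 -> c
  T3 -> d

CYK fill:
  T[0,0] 'c' = {B,T2}  orig:{B}
  T[1,1] 'd' = {T3}  orig:{}
  T[2,2] 'a' = {B,S,T0}  orig:{B,S}
  T[0,1] 'cd' = {C}
  T[1,2] 'da' = ∅
  T[0,2] 'cda' = {B,S}

S ∈ T[0,2] ⇒ YES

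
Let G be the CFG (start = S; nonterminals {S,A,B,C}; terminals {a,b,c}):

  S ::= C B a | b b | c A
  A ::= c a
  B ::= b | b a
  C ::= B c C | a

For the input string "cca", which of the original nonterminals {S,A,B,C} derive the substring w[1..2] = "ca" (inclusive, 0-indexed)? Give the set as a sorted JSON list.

Convert to CNF:
  S -> C X4 | T0 A | T2 T2
  A -> T0 T1
  B -> T2 T1 | b
  C -> B X3 | a
  T0 -> c
  T1 -> a
  T2 -> b
  X3 -> T0 C
  X4 -> B T1

CYK fill, restricted to cells inside w[1..2]:
  cell(1,1) c: {T0}  orig:{}
  cell(2,2) a: {C,T1}  orig:{C}
  cell(1,2) ca: {A,X3}  orig:{A}

Original NTs in T[1,2] deriving "ca": ["A"]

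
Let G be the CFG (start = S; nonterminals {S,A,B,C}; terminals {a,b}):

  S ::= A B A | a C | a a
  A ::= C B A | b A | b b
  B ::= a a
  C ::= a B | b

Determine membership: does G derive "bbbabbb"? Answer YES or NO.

Convert to CNF:
  S -> A X3 | T1 C | T1 T1
  A -> C X2 | T0 A | T0 T0
  B -> T1 T1
  C -> T1 B | b
  T0 -> b
  T1 -> a
  X2 -> B A
  X3 -> B A

CYK table (by increasing span):
  T[0,0] 'b' = {C,T0}  orig:{C}
  T[1,1] 'b' = {C,T0}  orig:{C}
  T[2,2] 'b' = {C,T0}  orig:{C}
  T[3,3] 'a' = {T1}  orig:{}
  T[4,4] 'b' = {C,T0}  orig:{C}
  T[5,5] 'b' = {C,T0}  orig:{C}
  T[6,6] 'b' = {C,T0}  orig:{C}
  T[0,1] 'bb' = {A}
  T[1,2] 'bb' = {A}
  T[2,3] 'ba' = ∅
  T[3,4] 'ab' = {S}
  T[4,5] 'bb' = {A}
  T[5,6] 'bb' = {A}
  T[0,2] 'bbb' = {A}
  T[1,3] 'bba' = ∅
  T[2,4] 'bab' = ∅
  T[3,5] 'abb' = ∅
  T[4,6] 'bbb' = {A}
  T[0,3] 'bbba' = ∅
  T[1,4] 'bbab' = ∅
  T[2,5] 'babb' = ∅
  T[3,6] 'abbb' = ∅
  T[0,4] 'bbbab' = ∅
  T[1,5] 'bbabb' = ∅
  T[2,6] 'babbb' = ∅
  T[0,5] 'bbbabb' = ∅
  T[1,6] 'bbabbb' = ∅
  T[0,6] 'bbbabbb' = ∅

S ∉ T[0,6] ⇒ NO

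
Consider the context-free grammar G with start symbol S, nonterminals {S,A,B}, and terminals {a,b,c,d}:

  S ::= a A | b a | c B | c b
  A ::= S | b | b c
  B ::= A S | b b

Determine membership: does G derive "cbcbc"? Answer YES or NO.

CNF form of G:
  S -> T0 A | T1 T0 | T2 B | T2 T1
  A -> T0 A | T1 T0 | T1 T2 | T2 B | T2 T1 | b
  B -> A S | T1 T1
  T0 -> a
  T1 -> b
  T2 -> c

CYK fill:
  T[0,0] 'c' = {T2}  orig:{}
  T[1,1] 'b' = {A,T1}  orig:{A}
  T[2,2] 'c' = {T2}  orig:{}
  T[3,3] 'b' = {A,T1}  orig:{A}
  T[4,4] 'c' = {T2}  orig:{}
  T[0,1] 'cb' = {A,S}
  T[1,2] 'bc' = {A}
  T[2,3] 'cb' = {A,S}
  T[3,4] 'bc' = {A}
  T[0,2] 'cbc' = ∅
  T[1,3] 'bcb' = {B}
  T[2,4] 'cbc' = ∅
  T[0,3] 'cbcb' = {A,B,S}
  T[1,4] 'bcbc' = ∅
  T[0,4] 'cbcbc' = ∅

S ∉ T[0,4] ⇒ NO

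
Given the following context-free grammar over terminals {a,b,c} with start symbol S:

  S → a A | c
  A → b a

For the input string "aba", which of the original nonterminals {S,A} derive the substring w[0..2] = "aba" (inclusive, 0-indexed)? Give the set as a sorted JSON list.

CNF form of G:
  S -> T1 A | c
  A -> T0 T1
  T0 -> b
  T1 -> a

Fill CYK table bottom-up, restricted to cells inside w[0..2]:
  [0..0]={T1}  "a"  orig:{}
  [1..1]={T0}  "b"  orig:{}
  [2..2]={T1}  "a"  orig:{}
  [0..1]=∅  "ab"
  [1..2]={A}  "ba"
  [0..2]={S}  "aba"

Original NTs in T[0,2] deriving "aba": ["S"]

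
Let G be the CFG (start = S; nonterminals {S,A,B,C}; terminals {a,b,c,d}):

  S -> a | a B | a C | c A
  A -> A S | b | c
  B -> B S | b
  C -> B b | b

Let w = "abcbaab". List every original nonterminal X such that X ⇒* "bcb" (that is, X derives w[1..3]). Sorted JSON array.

CNF form of G:
  S -> T1 B | T1 C | T2 A | a
  A -> A S | b | c
  B -> B S | b
  C -> B T0 | b
  T0 -> b
  T1 -> a
  T2 -> c

Fill CYK table bottom-up — only the sub-triangle for w[1..3]:
  T[1,1] 'b' = {A,B,C,T0}  orig:{A,B,C}
  T[2,2] 'c' = {A,T2}  orig:{A}
  T[3,3] 'b' = {A,B,C,T0}  orig:{A,B,C}
  T[1,2] 'bc' = ∅
  T[2,3] 'cb' = {S}
  T[1,3] 'bcb' = {A,B}

Original NTs in T[1,3] deriving "bcb": ["A", "B"]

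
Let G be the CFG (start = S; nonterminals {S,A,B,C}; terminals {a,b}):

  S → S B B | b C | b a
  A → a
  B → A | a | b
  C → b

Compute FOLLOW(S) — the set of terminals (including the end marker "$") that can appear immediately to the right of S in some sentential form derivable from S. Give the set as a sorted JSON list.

FIRST sets, iterate to fixpoint:
iter 1:
  A via A→a: +{a}
  B via B→A: +{a}
  B via B→b: +{b}
  C via C→b: +{b}
  S via S→b C: +{b}
  S: {b}  A: {a}  B: {a,b}  C: {b}
iter 2: (stable)
  S: {b}  A: {a}  B: {a,b}  C: {b}

FOLLOW iteration:
seed FOLLOW(S) with $
pass 1:
  S→S B B: FOLLOW(S) ⊇ FIRST(B) = {a,b}; new: +{a,b}
  S→S B B: FOLLOW(B) ⊇ FIRST(B) = {a,b}; new: +{a,b}
  S→S B B: FOLLOW(B) ⊇ FOLLOW(S) ⊇ {$,a,b}; new: +{$}
  S→b C: FOLLOW(C) ⊇ FOLLOW(S) ⊇ {$,a,b}; new: +{$,a,b}
  FOLLOW[S]={$,a,b}  FOLLOW[A]={}  FOLLOW[B]={$,a,b}  FOLLOW[C]={$,a,b}
pass 2:
  B→A: FOLLOW(A) ⊇ FOLLOW(B) ⊇ {$,a,b}; new: +{$,a,b}
  FOLLOW[S]={$,a,b}  FOLLOW[A]={$,a,b}  FOLLOW[B]={$,a,b}  FOLLOW[C]={$,a,b}
pass 3: (stable)
  FOLLOW[S]={$,a,b}  FOLLOW[A]={$,a,b}  FOLLOW[B]={$,a,b}  FOLLOW[C]={$,a,b}

FOLLOW(S) = ["$", "a", "b"]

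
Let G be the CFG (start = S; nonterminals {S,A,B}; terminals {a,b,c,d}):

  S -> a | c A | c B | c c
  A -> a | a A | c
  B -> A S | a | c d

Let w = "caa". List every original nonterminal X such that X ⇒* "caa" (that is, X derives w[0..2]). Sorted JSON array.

Convert to CNF:
  S -> T1 A | T1 B | T1 T1 | a
  A -> T0 A | a | c
  B -> A S | T1 T2 | a
  T0 -> a
  T1 -> c
  T2 -> d

CYK table (by increasing span) (cells [i..j] with 0 ≤ i ≤ j ≤ 2 only):
  T[0,0] 'c' = {A,T1}  orig:{A}
  T[1,1] 'a' = {A,B,S,T0}  orig:{A,B,S}
  T[2,2] 'a' = {A,B,S,T0}  orig:{A,B,S}
  T[0,1] 'ca' = {B,S}
  T[1,2] 'aa' = {A,B}
  T[0,2] 'caa' = {S}

Original NTs in T[0,2] deriving "caa": ["S"]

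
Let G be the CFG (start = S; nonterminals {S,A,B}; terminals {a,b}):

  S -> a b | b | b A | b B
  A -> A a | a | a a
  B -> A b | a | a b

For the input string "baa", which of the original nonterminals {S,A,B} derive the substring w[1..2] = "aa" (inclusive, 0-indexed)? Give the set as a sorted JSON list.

CNF form of G:
  S -> T0 T1 | T1 A | T1 B | b
  A -> A T0 | T0 T0 | a
  B -> A T1 | T0 T1 | a
  T0 -> a
  T1 -> b

CYK fill, restricted to cells inside w[1..2]:
  T[1,1] 'a' = {A,B,T0}  orig:{A,B}
  T[2,2] 'a' = {A,B,T0}  orig:{A,B}
  T[1,2] 'aa' = {A}

Original NTs in T[1,2] deriving "aa": ["A"]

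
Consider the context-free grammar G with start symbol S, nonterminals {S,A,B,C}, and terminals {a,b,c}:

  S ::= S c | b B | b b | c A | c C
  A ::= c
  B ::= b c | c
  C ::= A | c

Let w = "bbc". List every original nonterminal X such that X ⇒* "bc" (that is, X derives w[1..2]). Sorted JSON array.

CNF form of G:
  S -> S T1 | T0 B | T0 T0 | T1 A | T1 C
  A -> c
  B -> T0 T1 | c
  C -> c
  T0 -> b
  T1 -> c

CYK table (by increasing span) — only the sub-triangle for w[1..2]:
  cell(1,1) b: {T0}  orig:{}
  cell(2,2) c: {A,B,C,T1}  orig:{A,B,C}
  cell(1,2) bc: {B,S}

Original NTs in T[1,2] deriving "bc": ["B", "S"]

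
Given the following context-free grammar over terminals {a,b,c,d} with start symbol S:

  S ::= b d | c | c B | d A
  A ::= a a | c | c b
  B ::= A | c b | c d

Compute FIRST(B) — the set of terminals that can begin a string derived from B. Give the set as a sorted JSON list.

Compute FIRST by fixpoint:
iter 1:
  A via A→a a: +{a}
  A via A→c: +{c}
  B via B→A: +{a,c}
  S via S→b d: +{b}
  S via S→c: +{c}
  S via S→d A: +{d}
  S: {b,c,d}  A: {a,c}  B: {a,c}
iter 2: done
  S: {b,c,d}  A: {a,c}  B: {a,c}

FIRST(B) = ["a", "c"]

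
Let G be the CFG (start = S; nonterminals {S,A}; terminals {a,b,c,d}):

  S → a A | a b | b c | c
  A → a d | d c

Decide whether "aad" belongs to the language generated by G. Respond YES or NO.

CNF form of G:
  S -> T0 A | T0 T3 | T3 T2 | c
  A -> T0 T1 | T1 T2
  T0 -> a
  T1 -> d
  T2 -> c
  T3 -> b

CYK fill:
  [0..0]={T0}  "a"  orig:{}
  [1..1]={T0}  "a"  orig:{}
  [2..2]={T1}  "d"  orig:{}
  [0..1]=∅  "aa"
  [1..2]={A}  "ad"
  [0..2]={S}  "aad"

S ∈ T[0,2] ⇒ YES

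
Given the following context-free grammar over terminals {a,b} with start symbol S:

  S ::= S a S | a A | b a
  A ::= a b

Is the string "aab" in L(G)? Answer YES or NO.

Convert to CNF:
  S -> S X2 | T0 A | T1 T0
  A -> T0 T1
  T0 -> a
  T1 -> b
  X2 -> T0 S

CYK table (by increasing span):
  [0..0]={T0}  "a"  orig:{}
  [1..1]={T0}  "a"  orig:{}
  [2..2]={T1}  "b"  orig:{}
  [0..1]=∅  "aa"
  [1..2]={A}  "ab"
  [0..2]={S}  "aab"

S ∈ T[0,2] ⇒ YES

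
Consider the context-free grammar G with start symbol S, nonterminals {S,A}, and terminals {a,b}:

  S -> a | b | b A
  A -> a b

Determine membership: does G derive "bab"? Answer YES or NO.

Convert to CNF:
  S -> T1 A | a | b
  A -> T0 T1
  T0 -> a
  T1 -> b

CYK fill:
  [0..0]={S,T1}  "b"  orig:{S}
  [1..1]={S,T0}  "a"  orig:{S}
  [2..2]={S,T1}  "b"  orig:{S}
  [0..1]=∅  "ba"
  [1..2]={A}  "ab"
  [0..2]={S}  "bab"

S ∈ T[0,2] ⇒ YES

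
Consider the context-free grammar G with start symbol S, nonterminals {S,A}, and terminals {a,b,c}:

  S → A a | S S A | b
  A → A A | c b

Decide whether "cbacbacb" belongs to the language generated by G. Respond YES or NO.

Convert to CNF:
  S -> A T2 | S X3 | b
  A -> A A | T0 T1
  T0 -> c
  T1 -> b
  T2 -> a
  X3 -> S A

Fill CYK table bottom-up:
  T[0,0] 'c' = {T0}  orig:{}
  T[1,1] 'b' = {S,T1}  orig:{S}
  T[2,2] 'a' = {T2}  orig:{}
  T[3,3] 'c' = {T0}  orig:{}
  T[4,4] 'b' = {S,T1}  orig:{S}
  T[5,5] 'a' = {T2}  orig:{}
  T[6,6] 'c' = {T0}  orig:{}
  T[7,7] 'b' = {S,T1}  orig:{S}
  T[0,1] 'cb' = {A}
  T[1,2] 'ba' = ∅
  T[2,3] 'ac' = ∅
  T[3,4] 'cb' = {A}
  T[4,5] 'ba' = ∅
  T[5,6] 'ac' = ∅
  T[6,7] 'cb' = {A}
  T[0,2] 'cba' = {S}
  T[1,3] 'bac' = ∅
  T[2,4] 'acb' = ∅
  T[3,5] 'cba' = {S}
  T[4,6] 'bac' = ∅
  T[5,7] 'acb' = ∅
  T[0,3] 'cbac' = ∅
  T[1,4] 'bacb' = ∅
  T[2,5] 'acba' = ∅
  T[3,6] 'cbac' = ∅
  T[4,7] 'bacb' = ∅
  T[0,4] 'cbacb' = {X3}  orig:{}
  T[1,5] 'bacba' = ∅
  T[2,6] 'acbac' = ∅
  T[3,7] 'cbacb' = {X3}  orig:{}
  T[0,5] 'cbacba' = ∅
  T[1,6] 'bacbac' = ∅
  T[2,7] 'acbacb' = ∅
  T[0,6] 'cbacbac' = ∅
  T[1,7] 'bacbacb' = ∅
  T[0,7] 'cbacbacb' = {S}

S ∈ T[0,7] ⇒ YES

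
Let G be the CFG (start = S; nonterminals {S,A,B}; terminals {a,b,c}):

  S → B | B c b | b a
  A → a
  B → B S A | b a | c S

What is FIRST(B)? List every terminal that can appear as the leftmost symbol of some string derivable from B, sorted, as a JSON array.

Compute FIRST by fixpoint:
round 1:
  A via A→a: +{a}
  B via B→b a: +{b}
  B via B→c S: +{c}
  S via S→B: +{b,c}
  FIRST(S)={b,c}  FIRST(A)={a}  FIRST(B)={b,c}
round 2: (no change)
  FIRST(S)={b,c}  FIRST(A)={a}  FIRST(B)={b,c}

FIRST(B) = ["b", "c"]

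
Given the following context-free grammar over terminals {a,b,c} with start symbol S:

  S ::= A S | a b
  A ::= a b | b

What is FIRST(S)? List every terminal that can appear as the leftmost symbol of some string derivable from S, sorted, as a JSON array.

Compute FIRST by fixpoint:
pass 1:
  A via A→a b: +{a}
  A via A→b: +{b}
  S via S→A S: +{a,b}
  S: {a,b}  A: {a,b}
pass 2: — fixpoint
  S: {a,b}  A: {a,b}

FIRST(S) = ["a", "b"]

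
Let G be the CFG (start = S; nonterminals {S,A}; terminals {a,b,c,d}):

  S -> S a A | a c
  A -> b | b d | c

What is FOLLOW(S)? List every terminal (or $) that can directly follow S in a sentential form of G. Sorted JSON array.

Compute FIRST by fixpoint:
round 1:
  A via A→b: +{b}
  A via A→c: +{c}
  S via S→a c: +{a}
  FIRST[S]={a}  FIRST[A]={b,c}
round 2: — fixpoint
  FIRST[S]={a}  FIRST[A]={b,c}

Compute FOLLOW by fixpoint:
initialize: $ ∈ FOLLOW(S)
[1]
  S→S a A: FOLLOW(S) ⊇ FIRST(a) = {a}; new: +{a}
  S→S a A: FOLLOW(A) ⊇ FOLLOW(S) ⊇ {$,a}; new: +{$,a}
  FOLLOW(S)={$,a}  FOLLOW(A)={$,a}
[2] — fixpoint
  FOLLOW(S)={$,a}  FOLLOW(A)={$,a}

FOLLOW(S) = ["$", "a"]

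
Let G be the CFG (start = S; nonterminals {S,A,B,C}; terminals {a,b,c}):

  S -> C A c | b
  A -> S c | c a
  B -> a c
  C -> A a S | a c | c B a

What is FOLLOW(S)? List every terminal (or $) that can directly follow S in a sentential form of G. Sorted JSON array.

FIRST iteration:
round 1:
  A via A→c a: +{c}
  B via B→a c: +{a}
  C via C→A a S: +{c}
  C via C→a c: +{a}
  S via S→C A c: +{a,c}
  S via S→b: +{b}
  S: {a,b,c}  A: {c}  B: {a}  C: {a,c}
round 2:
  A via A→S c: +{a,b}
  C via C→A a S: +{b}
  S: {a,b,c}  A: {a,b,c}  B: {a}  C: {a,b,c}
round 3: — fixpoint
  S: {a,b,c}  A: {a,b,c}  B: {a}  C: {a,b,c}

FOLLOW sets:
FOLLOW(S) := {$}
[1]
  A→S c: FOLLOW(S) ⊇ FIRST(c) = {c}; new: +{c}
  C→A a S: FOLLOW(A) ⊇ FIRST(a) = {a}; new: +{a}
  C→c B a: FOLLOW(B) ⊇ FIRST(a) = {a}; new: +{a}
  S→C A c: FOLLOW(C) ⊇ FIRST(A) = {a,b,c}; new: +{a,b,c}
  S→C A c: FOLLOW(A) ⊇ FIRST(c) = {c}; new: +{c}
  FOLLOW[S]={$,c}  FOLLOW[A]={a,c}  FOLLOW[B]={a}  FOLLOW[C]={a,b,c}
[2]
  C→A a S: FOLLOW(S) ⊇ FOLLOW(C) ⊇ {a,b,c}; new: +{a,b}
  FOLLOW[S]={$,a,b,c}  FOLLOW[A]={a,c}  FOLLOW[B]={a}  FOLLOW[C]={a,b,c}
[3] done
  FOLLOW[S]={$,a,b,c}  FOLLOW[A]={a,c}  FOLLOW[B]={a}  FOLLOW[C]={a,b,c}

FOLLOW(S) = ["$", "a", "b", "c"]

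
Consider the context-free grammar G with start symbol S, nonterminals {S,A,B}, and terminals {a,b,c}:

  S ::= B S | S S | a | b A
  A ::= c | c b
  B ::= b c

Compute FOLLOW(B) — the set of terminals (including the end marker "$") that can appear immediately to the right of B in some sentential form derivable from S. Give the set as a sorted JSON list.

Compute FIRST by fixpoint:
[1]
  A via A→c: +{c}
  B via B→b c: +{b}
  S via S→B S: +{b}
  S via S→a: +{a}
  FIRST(S)={a,b}  FIRST(A)={c}  FIRST(B)={b}
[2] — fixpoint
  FIRST(S)={a,b}  FIRST(A)={c}  FIRST(B)={b}

Compute FOLLOW by fixpoint:
seed FOLLOW(S) with $
iter 1:
  S→B S: FOLLOW(B) ⊇ FIRST(S) = {a,b}; new: +{a,b}
  S→S S: FOLLOW(S) ⊇ FIRST(S) = {a,b}; new: +{a,b}
  S→b A: FOLLOW(A) ⊇ FOLLOW(S) ⊇ {$,a,b}; new: +{$,a,b}
  FOLLOW(S)={$,a,b}  FOLLOW(A)={$,a,b}  FOLLOW(B)={a,b}
iter 2: (no change)
  FOLLOW(S)={$,a,b}  FOLLOW(A)={$,a,b}  FOLLOW(B)={a,b}

FOLLOW(B) = ["a", "b"]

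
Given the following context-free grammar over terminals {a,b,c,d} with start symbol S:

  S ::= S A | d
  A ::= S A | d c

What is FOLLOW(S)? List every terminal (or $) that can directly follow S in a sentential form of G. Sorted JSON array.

FIRST sets, iterate to fixpoint:
[1]
  A via A→d c: +{d}
  S via S→d: +{d}
  FIRST(S)={d}  FIRST(A)={d}
[2] — fixpoint
  FIRST(S)={d}  FIRST(A)={d}

Compute FOLLOW by fixpoint:
seed FOLLOW(S) with $
round 1:
  A→S A: FOLLOW(S) ⊇ FIRST(A) = {d}; new: +{d}
  S→S A: FOLLOW(A) ⊇ FOLLOW(S) ⊇ {$,d}; new: +{$,d}
  FOLLOW(S)={$,d}  FOLLOW(A)={$,d}
round 2: (stable)
  FOLLOW(S)={$,d}  FOLLOW(A)={$,d}

FOLLOW(S) = ["$", "d"]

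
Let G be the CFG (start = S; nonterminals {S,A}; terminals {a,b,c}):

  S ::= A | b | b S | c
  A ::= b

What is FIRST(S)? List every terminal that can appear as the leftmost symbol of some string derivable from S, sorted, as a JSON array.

Compute FIRST by fixpoint:
iter 1:
  A via A→b: +{b}
  S via S→A: +{b}
  S via S→c: +{c}
  S: {b,c}  A: {b}
iter 2: (stable)
  S: {b,c}  A: {b}

FIRST(S) = ["b", "c"]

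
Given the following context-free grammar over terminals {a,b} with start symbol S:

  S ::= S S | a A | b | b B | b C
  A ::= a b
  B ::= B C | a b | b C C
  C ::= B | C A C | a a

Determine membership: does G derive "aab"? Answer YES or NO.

CNF form of G:
  S -> S S | T0 A | T1 B | T1 C | b
  A -> T0 T1
  B -> B C | T0 T1 | T1 X2
  C -> B C | C X3 | T0 T0 | T0 T1 | T1 X4
  T0 -> a
  T1 -> b
  X2 -> C C
  X3 -> A C
  X4 -> C C

Fill CYK table bottom-up:
  T[0,0] 'a' = {T0}  orig:{}
  T[1,1] 'a' = {T0}  orig:{}
  T[2,2] 'b' = {S,T1}  orig:{S}
  T[0,1] 'aa' = {C}
  T[1,2] 'ab' = {A,B,C}
  T[0,2] 'aab' = {S}

S ∈ T[0,2] ⇒ YES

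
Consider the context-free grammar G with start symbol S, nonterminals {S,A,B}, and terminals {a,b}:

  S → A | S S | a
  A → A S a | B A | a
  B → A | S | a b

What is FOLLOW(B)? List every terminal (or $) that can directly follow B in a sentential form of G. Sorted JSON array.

FIRST iteration:
round 1:
  A via A→a: +{a}
  B via B→A: +{a}
  S via S→A: +{a}
  S: {a}  A: {a}  B: {a}
round 2: — fixpoint
  S: {a}  A: {a}  B: {a}

Compute FOLLOW by fixpoint:
initialize: $ ∈ FOLLOW(S)
round 1:
  A→A S a: FOLLOW(A) ⊇ FIRST(S) = {a}; new: +{a}
  A→A S a: FOLLOW(S) ⊇ FIRST(a) = {a}; new: +{a}
  A→B A: FOLLOW(B) ⊇ FIRST(A) = {a}; new: +{a}
  S→A: FOLLOW(A) ⊇ FOLLOW(S) ⊇ {$,a}; new: +{$}
  FOLLOW[S]={$,a}  FOLLOW[A]={$,a}  FOLLOW[B]={a}
round 2: done
  FOLLOW[S]={$,a}  FOLLOW[A]={$,a}  FOLLOW[B]={a}

FOLLOW(B) = ["a"]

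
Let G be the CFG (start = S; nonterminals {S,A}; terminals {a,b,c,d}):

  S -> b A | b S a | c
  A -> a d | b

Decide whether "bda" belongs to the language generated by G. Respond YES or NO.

Convert to CNF:
  S -> T2 A | T2 X3 | c
  A -> T0 T1 | b
  T0 -> a
  T1 -> d
  T2 -> b
  X3 -> S T0

Fill CYK table bottom-up:
  cell(0,0) b: {A,T2}  orig:{A}
  cell(1,1) d: {T1}  orig:{}
  cell(2,2) a: {T0}  orig:{}
  cell(0,1) bd: ∅
  cell(1,2) da: ∅
  cell(0,2) bda: ∅

S ∉ T[0,2] ⇒ NO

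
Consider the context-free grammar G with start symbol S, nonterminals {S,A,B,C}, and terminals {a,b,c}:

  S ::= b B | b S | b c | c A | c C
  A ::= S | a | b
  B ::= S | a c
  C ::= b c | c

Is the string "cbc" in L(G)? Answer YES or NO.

CNF form of G:
  S -> T0 B | T0 S | T0 T1 | T1 A | T1 C
  A -> T0 B | T0 S | T0 T1 | T1 A | T1 C | a | b
  B -> T0 B | T0 S | T0 T1 | T1 A | T1 C | T2 T1
  C -> T0 T1 | c
  T0 -> b
  T1 -> c
  T2 -> a

Fill CYK table bottom-up:
  [0..0]={C,T1}  "c"  orig:{C}
  [1..1]={A,T0}  "b"  orig:{A}
  [2..2]={C,T1}  "c"  orig:{C}
  [0..1]={A,B,S}  "cb"
  [1..2]={A,B,C,S}  "bc"
  [0..2]={A,B,S}  "cbc"

S ∈ T[0,2] ⇒ YES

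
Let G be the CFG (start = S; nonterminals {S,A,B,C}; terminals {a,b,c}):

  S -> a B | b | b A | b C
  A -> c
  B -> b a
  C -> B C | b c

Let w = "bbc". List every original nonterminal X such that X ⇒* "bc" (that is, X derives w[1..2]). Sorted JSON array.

Convert to CNF:
  S -> T0 A | T0 C | T1 B | b
  A -> c
  B -> T0 T1
  C -> B C | T0 T2
  T0 -> b
  T1 -> a
  T2 -> c

Fill CYK table bottom-up — only the sub-triangle for w[1..2]:
  [1..1]={S,T0}  "b"  orig:{S}
  [2..2]={A,T2}  "c"  orig:{A}
  [1..2]={C,S}  "bc"

Original NTs in T[1,2] deriving "bc": ["C", "S"]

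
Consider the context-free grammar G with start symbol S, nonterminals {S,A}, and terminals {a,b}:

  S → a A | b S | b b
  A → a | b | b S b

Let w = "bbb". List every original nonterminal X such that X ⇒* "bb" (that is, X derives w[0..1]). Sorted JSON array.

Convert to CNF:
  S -> T0 S | T0 T0 | T1 A
  A -> T0 X2 | a | b
  T0 -> b
  T1 -> a
  X2 -> S T0

Fill CYK table bottom-up — only the sub-triangle for w[0..1]:
  cell(0,0) b: {A,T0}  orig:{A}
  cell(1,1) b: {A,T0}  orig:{A}
  cell(0,1) bb: {S}

Original NTs in T[0,1] deriving "bb": ["S"]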